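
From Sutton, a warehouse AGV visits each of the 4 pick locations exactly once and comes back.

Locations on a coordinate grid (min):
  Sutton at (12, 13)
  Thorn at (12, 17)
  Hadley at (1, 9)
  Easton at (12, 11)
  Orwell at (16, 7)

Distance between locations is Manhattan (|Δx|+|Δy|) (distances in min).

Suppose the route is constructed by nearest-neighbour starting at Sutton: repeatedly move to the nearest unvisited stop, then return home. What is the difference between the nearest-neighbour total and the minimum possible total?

Sutton: Easton=2, Thorn=4, Orwell=10, Hadley=15 ⇒ Easton
Easton: Thorn=6, Orwell=8, Hadley=13 ⇒ Thorn
Thorn: Orwell=14, Hadley=19 ⇒ Orwell
Orwell: Hadley=17 ⇒ Hadley
NN route Sutton → Easton → Thorn → Orwell → Hadley → Sutton costs 54.
Optimal: Sutton → Thorn → Hadley → Orwell → Easton → Sutton costs 50 (by enumerating all 12 distinct tours).
Excess = 54 − 50 = 4.

Excess over optimum: 4 min.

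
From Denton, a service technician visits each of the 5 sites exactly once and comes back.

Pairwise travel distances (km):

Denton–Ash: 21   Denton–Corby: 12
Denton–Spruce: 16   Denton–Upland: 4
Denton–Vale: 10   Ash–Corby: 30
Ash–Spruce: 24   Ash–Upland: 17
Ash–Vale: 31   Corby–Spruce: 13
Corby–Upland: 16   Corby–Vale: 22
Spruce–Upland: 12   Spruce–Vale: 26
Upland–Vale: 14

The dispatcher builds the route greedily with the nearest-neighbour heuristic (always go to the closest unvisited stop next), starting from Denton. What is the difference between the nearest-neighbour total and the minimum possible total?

Denton: Upland=4, Vale=10, Corby=12, Spruce=16, Ash=21 ⇒ Upland
Upland: Spruce=12, Vale=14, Corby=16, Ash=17 ⇒ Spruce
Spruce: Corby=13, Ash=24, Vale=26 ⇒ Corby
Corby: Vale=22, Ash=30 ⇒ Vale
Vale: Ash=31 ⇒ Ash
NN route Denton → Upland → Spruce → Corby → Vale → Ash → Denton costs 103.
Optimal: Denton → Corby → Spruce → Ash → Upland → Vale → Denton costs 90 (by enumerating all 60 distinct tours).
Excess = 103 − 90 = 13.

The nearest-neighbour route is 13 km longer than optimal.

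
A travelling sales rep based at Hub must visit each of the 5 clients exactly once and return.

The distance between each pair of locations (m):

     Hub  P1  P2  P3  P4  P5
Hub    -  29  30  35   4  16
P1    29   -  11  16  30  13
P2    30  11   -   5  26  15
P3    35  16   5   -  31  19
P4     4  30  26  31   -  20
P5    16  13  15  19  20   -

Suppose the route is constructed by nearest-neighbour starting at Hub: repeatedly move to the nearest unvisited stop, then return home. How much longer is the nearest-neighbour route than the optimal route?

From Hub: P4=4, P5=16, P1=29, P2=30, P3=35 → choose P4 (4).
From P4: P5=20, P2=26, P1=30, P3=31 → choose P5 (20).
From P5: P1=13, P2=15, P3=19 → choose P1 (13).
From P1: P2=11, P3=16 → choose P2 (11).
From P2: P3=5 → choose P3 (5).
NN route Hub → P4 → P5 → P1 → P2 → P3 → Hub costs 88.
Optimal: Hub → P4 → P2 → P3 → P1 → P5 → Hub costs 80 (by enumerating all 60 distinct tours).
Excess = 88 − 80 = 8.

The nearest-neighbour route is 8 m longer than optimal.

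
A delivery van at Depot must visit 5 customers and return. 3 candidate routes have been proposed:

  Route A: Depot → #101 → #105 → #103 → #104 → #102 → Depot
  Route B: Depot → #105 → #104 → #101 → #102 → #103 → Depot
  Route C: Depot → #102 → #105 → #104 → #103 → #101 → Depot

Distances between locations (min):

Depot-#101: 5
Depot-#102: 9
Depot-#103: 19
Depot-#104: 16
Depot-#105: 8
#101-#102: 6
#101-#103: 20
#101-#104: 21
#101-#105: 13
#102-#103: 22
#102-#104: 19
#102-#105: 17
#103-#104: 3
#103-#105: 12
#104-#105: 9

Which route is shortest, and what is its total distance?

Route A: 5 + 13 + 12 + 3 + 19 + 9 = 61
Route B: 8 + 9 + 21 + 6 + 22 + 19 = 85
Route C: 9 + 17 + 9 + 3 + 20 + 5 = 63

Shortest is Route A, total 61 min.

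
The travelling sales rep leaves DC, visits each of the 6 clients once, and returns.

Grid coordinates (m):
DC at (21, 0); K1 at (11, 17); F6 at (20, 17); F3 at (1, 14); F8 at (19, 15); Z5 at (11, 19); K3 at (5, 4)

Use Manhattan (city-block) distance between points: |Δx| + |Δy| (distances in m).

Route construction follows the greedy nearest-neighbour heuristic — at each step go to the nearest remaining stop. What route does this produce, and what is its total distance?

80 m along DC → F8 → F6 → K1 → Z5 → F3 → K3 → DC.

From DC: distances to unvisited — F8=17, F6=18, K3=20, K1=27, Z5=29, F3=34. Nearest is F8 (17).
From F8: distances to unvisited — F6=3, K1=10, Z5=12, F3=19, K3=25. Nearest is F6 (3).
From F6: distances to unvisited — K1=9, Z5=11, F3=22, K3=28. Nearest is K1 (9).
From K1: distances to unvisited — Z5=2, F3=13, K3=19. Nearest is Z5 (2).
From Z5: distances to unvisited — F3=15, K3=21. Nearest is F3 (15).
From F3: distances to unvisited — K3=14. Nearest is K3 (14).
Return K3→DC: 20.
Total = 17 + 3 + 9 + 2 + 15 + 14 + 20 = 80.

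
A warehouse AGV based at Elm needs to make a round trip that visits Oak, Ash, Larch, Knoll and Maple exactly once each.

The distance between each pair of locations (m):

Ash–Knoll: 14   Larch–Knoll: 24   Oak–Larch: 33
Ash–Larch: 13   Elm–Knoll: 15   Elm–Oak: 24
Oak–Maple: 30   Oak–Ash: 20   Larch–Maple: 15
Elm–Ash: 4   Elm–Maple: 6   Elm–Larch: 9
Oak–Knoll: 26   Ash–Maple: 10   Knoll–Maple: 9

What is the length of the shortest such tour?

With 5 stops there are 5!/2 = 60 distinct round trips (a route and its reverse cost the same).
Elm - Oak - Ash - Larch - Knoll - Maple - Elm: 24+20+13+24+9+6 = 96
Elm - Oak - Ash - Larch - Maple - Knoll - Elm: 24+20+13+15+9+15 = 96
Elm - Oak - Ash - Knoll - Larch - Maple - Elm: 24+20+14+24+15+6 = 103
Elm - Oak - Ash - Knoll - Maple - Larch - Elm: 24+20+14+9+15+9 = 91
Elm - Oak - Ash - Maple - Larch - Knoll - Elm: 24+20+10+15+24+15 = 108
Elm - Oak - Ash - Maple - Knoll - Larch - Elm: 24+20+10+9+24+9 = 96
Elm - Oak - Larch - Ash - Knoll - Maple - Elm: 24+33+13+14+9+6 = 99
Elm - Oak - Larch - Ash - Maple - Knoll - Elm: 24+33+13+10+9+15 = 104
Elm - Oak - Larch - Knoll - Ash - Maple - Elm: 24+33+24+14+10+6 = 111
Elm - Oak - Larch - Knoll - Maple - Ash - Elm: 24+33+24+9+10+4 = 104
Elm - Oak - Larch - Maple - Ash - Knoll - Elm: 24+33+15+10+14+15 = 111
Elm - Oak - Larch - Maple - Knoll - Ash - Elm: 24+33+15+9+14+4 = 99
Elm - Oak - Knoll - Ash - Larch - Maple - Elm: 24+26+14+13+15+6 = 98
Elm - Oak - Knoll - Ash - Maple - Larch - Elm: 24+26+14+10+15+9 = 98
… (46 more)
Elm - Ash - Oak - Knoll - Maple - Larch - Elm: 4+20+26+9+15+9 = 83  ← best
The minimum is 83.
One optimal route: Elm → Ash → Oak → Knoll → Maple → Larch → Elm (or its reverse).

Shortest round trip = 83 m.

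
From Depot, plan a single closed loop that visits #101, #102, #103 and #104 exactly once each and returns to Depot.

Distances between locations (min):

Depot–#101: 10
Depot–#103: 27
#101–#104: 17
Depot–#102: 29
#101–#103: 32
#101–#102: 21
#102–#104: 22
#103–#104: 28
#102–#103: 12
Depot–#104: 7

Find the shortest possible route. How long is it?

78 min — the shortest possible round trip.

With 4 stops there are 4!/2 = 12 distinct round trips (a route and its reverse cost the same).
Depot - #101 - #102 - #103 - #104 - Depot: 10+21+12+28+7 = 78
Depot - #101 - #102 - #104 - #103 - Depot: 10+21+22+28+27 = 108
Depot - #101 - #103 - #102 - #104 - Depot: 10+32+12+22+7 = 83
Depot - #101 - #103 - #104 - #102 - Depot: 10+32+28+22+29 = 121
Depot - #101 - #104 - #102 - #103 - Depot: 10+17+22+12+27 = 88
Depot - #101 - #104 - #103 - #102 - Depot: 10+17+28+12+29 = 96
Depot - #102 - #101 - #103 - #104 - Depot: 29+21+32+28+7 = 117
Depot - #102 - #101 - #104 - #103 - Depot: 29+21+17+28+27 = 122
Depot - #102 - #103 - #101 - #104 - Depot: 29+12+32+17+7 = 97
Depot - #102 - #104 - #101 - #103 - Depot: 29+22+17+32+27 = 127
Depot - #103 - #101 - #102 - #104 - Depot: 27+32+21+22+7 = 109
Depot - #103 - #102 - #101 - #104 - Depot: 27+12+21+17+7 = 84
The minimum is 78.
One optimal route: Depot → #101 → #102 → #103 → #104 → Depot (or its reverse).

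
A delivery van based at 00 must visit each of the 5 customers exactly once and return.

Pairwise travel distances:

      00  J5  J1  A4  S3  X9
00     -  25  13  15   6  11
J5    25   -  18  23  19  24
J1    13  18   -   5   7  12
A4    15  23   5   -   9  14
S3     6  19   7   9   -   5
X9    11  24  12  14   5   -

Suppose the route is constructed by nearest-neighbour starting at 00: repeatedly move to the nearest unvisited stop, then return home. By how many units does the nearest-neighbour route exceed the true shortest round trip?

00: S3=6, X9=11, J1=13, A4=15, J5=25 ⇒ S3
S3: X9=5, J1=7, A4=9, J5=19 ⇒ X9
X9: J1=12, A4=14, J5=24 ⇒ J1
J1: A4=5, J5=18 ⇒ A4
A4: J5=23 ⇒ J5
NN route 00 → S3 → X9 → J1 → A4 → J5 → 00 costs 76.
Optimal: 00 → J5 → J1 → A4 → S3 → X9 → 00 costs 73 (by enumerating all 60 distinct tours).
Excess = 76 − 73 = 3.

The nearest-neighbour route is 3 longer than optimal.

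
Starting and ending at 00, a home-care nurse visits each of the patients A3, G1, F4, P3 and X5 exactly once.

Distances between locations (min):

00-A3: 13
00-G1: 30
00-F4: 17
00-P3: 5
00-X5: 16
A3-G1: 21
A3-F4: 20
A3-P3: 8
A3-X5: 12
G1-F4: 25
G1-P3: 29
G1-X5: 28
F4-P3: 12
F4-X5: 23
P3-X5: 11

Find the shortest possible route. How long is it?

91 min — the shortest possible round trip.

With 5 stops there are 5!/2 = 60 distinct round trips (a route and its reverse cost the same).
00 → A3 → G1 → F4 → P3 → X5 → 00: 13+21+25+12+11+16 = 98
00 → A3 → G1 → F4 → X5 → P3 → 00: 13+21+25+23+11+5 = 98
00 → A3 → G1 → P3 → F4 → X5 → 00: 13+21+29+12+23+16 = 114
00 → A3 → G1 → P3 → X5 → F4 → 00: 13+21+29+11+23+17 = 114
00 → A3 → G1 → X5 → F4 → P3 → 00: 13+21+28+23+12+5 = 102
00 → A3 → G1 → X5 → P3 → F4 → 00: 13+21+28+11+12+17 = 102
00 → A3 → F4 → G1 → P3 → X5 → 00: 13+20+25+29+11+16 = 114
00 → A3 → F4 → G1 → X5 → P3 → 00: 13+20+25+28+11+5 = 102
00 → A3 → F4 → P3 → G1 → X5 → 00: 13+20+12+29+28+16 = 118
00 → A3 → F4 → P3 → X5 → G1 → 00: 13+20+12+11+28+30 = 114
00 → A3 → F4 → X5 → G1 → P3 → 00: 13+20+23+28+29+5 = 118
00 → A3 → F4 → X5 → P3 → G1 → 00: 13+20+23+11+29+30 = 126
00 → A3 → P3 → G1 → F4 → X5 → 00: 13+8+29+25+23+16 = 114
00 → A3 → P3 → G1 → X5 → F4 → 00: 13+8+29+28+23+17 = 118
… (46 more)
00 → F4 → G1 → A3 → X5 → P3 → 00: 17+25+21+12+11+5 = 91  ← best
The minimum is 91.
One optimal route: 00 → F4 → G1 → A3 → X5 → P3 → 00 (or its reverse).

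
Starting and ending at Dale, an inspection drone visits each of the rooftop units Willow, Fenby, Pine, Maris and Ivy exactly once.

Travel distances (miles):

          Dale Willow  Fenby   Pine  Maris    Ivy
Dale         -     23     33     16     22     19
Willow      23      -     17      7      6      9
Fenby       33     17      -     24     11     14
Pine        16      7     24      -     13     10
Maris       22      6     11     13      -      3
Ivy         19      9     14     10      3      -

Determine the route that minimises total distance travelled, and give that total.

Shortest round trip = 73 miles.

There are 60 distinct closed tours to check (reversals are equivalent).
Dale→Willow→Fenby→Pine→Maris→Ivy→Dale: 23+17+24+13+3+19 = 99
Dale→Willow→Fenby→Pine→Ivy→Maris→Dale: 23+17+24+10+3+22 = 99
Dale→Willow→Fenby→Maris→Pine→Ivy→Dale: 23+17+11+13+10+19 = 93
Dale→Willow→Fenby→Maris→Ivy→Pine→Dale: 23+17+11+3+10+16 = 80
Dale→Willow→Fenby→Ivy→Pine→Maris→Dale: 23+17+14+10+13+22 = 99
Dale→Willow→Fenby→Ivy→Maris→Pine→Dale: 23+17+14+3+13+16 = 86
Dale→Willow→Pine→Fenby→Maris→Ivy→Dale: 23+7+24+11+3+19 = 87
Dale→Willow→Pine→Fenby→Ivy→Maris→Dale: 23+7+24+14+3+22 = 93
Dale→Willow→Pine→Maris→Fenby→Ivy→Dale: 23+7+13+11+14+19 = 87
Dale→Willow→Pine→Maris→Ivy→Fenby→Dale: 23+7+13+3+14+33 = 93
Dale→Willow→Pine→Ivy→Fenby→Maris→Dale: 23+7+10+14+11+22 = 87
Dale→Willow→Pine→Ivy→Maris→Fenby→Dale: 23+7+10+3+11+33 = 87
Dale→Willow→Maris→Fenby→Pine→Ivy→Dale: 23+6+11+24+10+19 = 93
Dale→Willow→Maris→Fenby→Ivy→Pine→Dale: 23+6+11+14+10+16 = 80
… (46 more)
Dale→Pine→Willow→Fenby→Maris→Ivy→Dale: 16+7+17+11+3+19 = 73  ← best
The minimum is 73.
One optimal route: Dale → Pine → Willow → Fenby → Maris → Ivy → Dale (or its reverse).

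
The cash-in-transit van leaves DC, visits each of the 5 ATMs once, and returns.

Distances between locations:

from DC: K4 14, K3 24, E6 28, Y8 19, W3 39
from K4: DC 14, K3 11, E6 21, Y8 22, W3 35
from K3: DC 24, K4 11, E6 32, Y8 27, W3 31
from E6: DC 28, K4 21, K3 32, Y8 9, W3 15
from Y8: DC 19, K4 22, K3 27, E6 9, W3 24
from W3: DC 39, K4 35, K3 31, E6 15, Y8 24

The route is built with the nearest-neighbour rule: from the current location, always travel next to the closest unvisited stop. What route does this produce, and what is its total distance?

At DC the remaining stops are K4 14, Y8 19, K3 24, E6 28, W3 39; go to K4.
At K4 the remaining stops are K3 11, E6 21, Y8 22, W3 35; go to K3.
At K3 the remaining stops are Y8 27, W3 31, E6 32; go to Y8.
At Y8 the remaining stops are E6 9, W3 24; go to E6.
At E6 the remaining stops are W3 15; go to W3.
Return W3→DC: 39.
Total = 14 + 11 + 27 + 9 + 15 + 39 = 115.

Nearest-neighbour total = 115; route DC → K4 → K3 → Y8 → E6 → W3 → DC.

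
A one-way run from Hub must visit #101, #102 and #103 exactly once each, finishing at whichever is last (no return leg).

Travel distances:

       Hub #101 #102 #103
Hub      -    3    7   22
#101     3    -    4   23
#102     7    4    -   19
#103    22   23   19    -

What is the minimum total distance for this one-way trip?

There are 3! = 6 possible orderings.
Hub→#101→#102→#103: 3+4+19 = 26
Hub→#101→#103→#102: 3+23+19 = 45
Hub→#102→#101→#103: 7+4+23 = 34
Hub→#102→#103→#101: 7+19+23 = 49
Hub→#103→#101→#102: 22+23+4 = 49
Hub→#103→#102→#101: 22+19+4 = 45
The minimum is 26.
One shortest path: Hub → #101 → #102 → #103.

26 — the minimum one-way total.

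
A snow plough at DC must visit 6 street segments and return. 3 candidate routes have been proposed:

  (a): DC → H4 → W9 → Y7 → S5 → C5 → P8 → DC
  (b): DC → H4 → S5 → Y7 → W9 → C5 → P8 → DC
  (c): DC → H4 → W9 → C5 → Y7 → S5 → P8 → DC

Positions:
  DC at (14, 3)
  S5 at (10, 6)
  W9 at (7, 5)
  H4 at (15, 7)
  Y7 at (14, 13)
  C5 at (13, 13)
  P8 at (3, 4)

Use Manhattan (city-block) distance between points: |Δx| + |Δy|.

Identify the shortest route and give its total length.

(a): 5 + 10 + 15 + 11 + 10 + 19 + 12 = 82
(b): 5 + 6 + 11 + 15 + 14 + 19 + 12 = 82
(c): 5 + 10 + 14 + 1 + 11 + 9 + 12 = 62

62 — (c) is the shortest.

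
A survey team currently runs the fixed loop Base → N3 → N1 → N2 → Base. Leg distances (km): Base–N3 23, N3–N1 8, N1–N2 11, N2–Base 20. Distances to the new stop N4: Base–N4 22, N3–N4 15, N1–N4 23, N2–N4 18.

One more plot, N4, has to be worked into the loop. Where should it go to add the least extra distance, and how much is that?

Insertion cost between consecutive stops i–j is d(i,N4) + d(N4,j) − d(i,j):
  between Base and N3: 22 + 15 − 23 = 14
  between N3 and N1: 15 + 23 − 8 = 30
  between N1 and N2: 23 + 18 − 11 = 30
  between N2 and Base: 18 + 22 − 20 = 20
Cheapest insertion is between Base and N3, adding 14.
New total = 62 + 14 = 76.

Minimum extra distance: 14 km, inserting N4 between Base and N3.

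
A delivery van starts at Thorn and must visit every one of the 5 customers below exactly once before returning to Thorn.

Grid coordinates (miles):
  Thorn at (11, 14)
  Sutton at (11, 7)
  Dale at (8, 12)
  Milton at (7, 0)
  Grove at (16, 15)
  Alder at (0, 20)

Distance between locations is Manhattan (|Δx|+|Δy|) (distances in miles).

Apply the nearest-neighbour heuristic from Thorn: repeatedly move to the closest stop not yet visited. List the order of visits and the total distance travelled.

Total distance 86 miles via the nearest-neighbour route Thorn → Dale → Sutton → Milton → Grove → Alder → Thorn.

From Thorn: distances to unvisited — Dale=5, Grove=6, Sutton=7, Alder=17, Milton=18. Nearest is Dale (5).
From Dale: distances to unvisited — Sutton=8, Grove=11, Milton=13, Alder=16. Nearest is Sutton (8).
From Sutton: distances to unvisited — Milton=11, Grove=13, Alder=24. Nearest is Milton (11).
From Milton: distances to unvisited — Grove=24, Alder=27. Nearest is Grove (24).
From Grove: distances to unvisited — Alder=21. Nearest is Alder (21).
Return Alder→Thorn: 17.
Total = 5 + 8 + 11 + 24 + 21 + 17 = 86.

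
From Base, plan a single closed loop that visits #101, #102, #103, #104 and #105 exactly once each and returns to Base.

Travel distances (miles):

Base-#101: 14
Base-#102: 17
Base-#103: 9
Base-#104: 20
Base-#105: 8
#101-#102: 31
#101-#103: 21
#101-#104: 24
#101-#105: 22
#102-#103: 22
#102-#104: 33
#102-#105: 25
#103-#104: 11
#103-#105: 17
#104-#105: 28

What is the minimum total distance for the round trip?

With 5 stops there are 5!/2 = 60 distinct round trips (a route and its reverse cost the same).
Base-#101-#102-#103-#104-#105-Base: 14+31+22+11+28+8 = 114
Base-#101-#102-#103-#105-#104-Base: 14+31+22+17+28+20 = 132
Base-#101-#102-#104-#103-#105-Base: 14+31+33+11+17+8 = 114
Base-#101-#102-#104-#105-#103-Base: 14+31+33+28+17+9 = 132
Base-#101-#102-#105-#103-#104-Base: 14+31+25+17+11+20 = 118
Base-#101-#102-#105-#104-#103-Base: 14+31+25+28+11+9 = 118
Base-#101-#103-#102-#104-#105-Base: 14+21+22+33+28+8 = 126
Base-#101-#103-#102-#105-#104-Base: 14+21+22+25+28+20 = 130
Base-#101-#103-#104-#102-#105-Base: 14+21+11+33+25+8 = 112
Base-#101-#103-#104-#105-#102-Base: 14+21+11+28+25+17 = 116
Base-#101-#103-#105-#102-#104-Base: 14+21+17+25+33+20 = 130
Base-#101-#103-#105-#104-#102-Base: 14+21+17+28+33+17 = 130
Base-#101-#104-#102-#103-#105-Base: 14+24+33+22+17+8 = 118
Base-#101-#104-#102-#105-#103-Base: 14+24+33+25+17+9 = 122
… (46 more)
Base-#101-#104-#103-#102-#105-Base: 14+24+11+22+25+8 = 104  ← best
The minimum is 104.
One optimal route: Base → #101 → #104 → #103 → #102 → #105 → Base (or its reverse).

Minimum total distance: 104 miles.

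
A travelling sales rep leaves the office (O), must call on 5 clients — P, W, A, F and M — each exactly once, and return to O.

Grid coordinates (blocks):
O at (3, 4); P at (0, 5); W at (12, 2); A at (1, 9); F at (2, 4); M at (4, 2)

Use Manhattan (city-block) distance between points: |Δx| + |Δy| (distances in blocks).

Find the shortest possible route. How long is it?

38 blocks — the shortest possible round trip.

O-P-W-A-F-M-O: 4+15+18+6+4+3 = 50
O-P-W-A-M-F-O: 4+15+18+10+4+1 = 52
O-P-W-F-A-M-O: 4+15+12+6+10+3 = 50
O-P-W-F-M-A-O: 4+15+12+4+10+7 = 52
O-P-W-M-A-F-O: 4+15+8+10+6+1 = 44
O-P-W-M-F-A-O: 4+15+8+4+6+7 = 44
O-P-A-W-F-M-O: 4+5+18+12+4+3 = 46
O-P-A-W-M-F-O: 4+5+18+8+4+1 = 40
O-P-A-F-W-M-O: 4+5+6+12+8+3 = 38
O-P-A-F-M-W-O: 4+5+6+4+8+11 = 38
O-P-A-M-W-F-O: 4+5+10+8+12+1 = 40
O-P-A-M-F-W-O: 4+5+10+4+12+11 = 46
O-P-F-W-A-M-O: 4+3+12+18+10+3 = 50
O-P-F-W-M-A-O: 4+3+12+8+10+7 = 44
… (46 more)
The minimum is 38.
One optimal route: O → P → A → F → W → M → O (or its reverse).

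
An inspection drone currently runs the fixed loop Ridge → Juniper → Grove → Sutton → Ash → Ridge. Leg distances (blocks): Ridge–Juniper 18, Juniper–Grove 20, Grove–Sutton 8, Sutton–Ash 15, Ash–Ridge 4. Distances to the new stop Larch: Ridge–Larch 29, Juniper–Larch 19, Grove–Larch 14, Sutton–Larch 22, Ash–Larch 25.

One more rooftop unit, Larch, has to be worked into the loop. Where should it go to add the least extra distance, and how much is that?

Insertion cost between consecutive stops i–j is d(i,Larch) + d(Larch,j) − d(i,j):
  between Ridge and Juniper: 29 + 19 − 18 = 30
  between Juniper and Grove: 19 + 14 − 20 = 13
  between Grove and Sutton: 14 + 22 − 8 = 28
  between Sutton and Ash: 22 + 25 − 15 = 32
  between Ash and Ridge: 25 + 29 − 4 = 50
Cheapest insertion is between Juniper and Grove, adding 13.
New total = 65 + 13 = 78.

+13 blocks — insert Larch between Juniper and Grove.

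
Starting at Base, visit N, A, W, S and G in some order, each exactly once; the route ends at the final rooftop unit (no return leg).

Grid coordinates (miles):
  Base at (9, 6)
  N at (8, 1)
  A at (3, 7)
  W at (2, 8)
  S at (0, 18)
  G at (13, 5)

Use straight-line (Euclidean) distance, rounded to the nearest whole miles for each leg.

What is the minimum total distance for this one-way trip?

Minimum one-way distance = 29 miles.

There are 5! = 120 possible orderings.
Base→N→A→W→S→G: 5+8+1+10+18 = 42
Base→N→A→W→G→S: 5+8+1+11+18 = 43
Base→N→A→S→W→G: 5+8+11+10+11 = 45
Base→N→A→S→G→W: 5+8+11+18+11 = 53
Base→N→A→G→W→S: 5+8+10+11+10 = 44
Base→N→A→G→S→W: 5+8+10+18+10 = 51
Base→N→W→A→S→G: 5+9+1+11+18 = 44
Base→N→W→A→G→S: 5+9+1+10+18 = 43
Base→N→W→S→A→G: 5+9+10+11+10 = 45
Base→N→W→S→G→A: 5+9+10+18+10 = 52
Base→N→W→G→A→S: 5+9+11+10+11 = 46
Base→N→W→G→S→A: 5+9+11+18+11 = 54
Base→N→S→A→W→G: 5+19+11+1+11 = 47
Base→N→S→A→G→W: 5+19+11+10+11 = 56
… (106 more)
Base→G→N→A→W→S: 4+6+8+1+10 = 29  ← best
The minimum is 29.
One shortest path: Base → G → N → A → W → S.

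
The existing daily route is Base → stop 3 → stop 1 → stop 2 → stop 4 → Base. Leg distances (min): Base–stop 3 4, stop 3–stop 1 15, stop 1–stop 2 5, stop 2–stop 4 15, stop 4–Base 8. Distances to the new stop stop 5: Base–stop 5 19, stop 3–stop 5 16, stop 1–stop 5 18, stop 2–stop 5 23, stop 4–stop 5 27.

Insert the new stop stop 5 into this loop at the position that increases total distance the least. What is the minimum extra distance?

Adding 19 min by placing stop 5 on the stop 3–stop 1 leg.

Insertion cost between consecutive stops i–j is d(i,stop 5) + d(stop 5,j) − d(i,j):
  between Base and stop 3: 19 + 16 − 4 = 31
  between stop 3 and stop 1: 16 + 18 − 15 = 19
  between stop 1 and stop 2: 18 + 23 − 5 = 36
  between stop 2 and stop 4: 23 + 27 − 15 = 35
  between stop 4 and Base: 27 + 19 − 8 = 38
Cheapest insertion is between stop 3 and stop 1, adding 19.
New total = 47 + 19 = 66.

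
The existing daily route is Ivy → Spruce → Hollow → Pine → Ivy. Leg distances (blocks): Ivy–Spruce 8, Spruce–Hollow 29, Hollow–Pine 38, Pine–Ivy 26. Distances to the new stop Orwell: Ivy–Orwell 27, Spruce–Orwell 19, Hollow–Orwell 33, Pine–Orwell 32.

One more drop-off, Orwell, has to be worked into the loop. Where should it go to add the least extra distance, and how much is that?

Insertion cost between consecutive stops i–j is d(i,Orwell) + d(Orwell,j) − d(i,j):
  between Ivy and Spruce: 27 + 19 − 8 = 38
  between Spruce and Hollow: 19 + 33 − 29 = 23
  between Hollow and Pine: 33 + 32 − 38 = 27
  between Pine and Ivy: 32 + 27 − 26 = 33
Cheapest insertion is between Spruce and Hollow, adding 23.
New total = 101 + 23 = 124.

Minimum extra distance: 23 blocks, inserting Orwell between Spruce and Hollow.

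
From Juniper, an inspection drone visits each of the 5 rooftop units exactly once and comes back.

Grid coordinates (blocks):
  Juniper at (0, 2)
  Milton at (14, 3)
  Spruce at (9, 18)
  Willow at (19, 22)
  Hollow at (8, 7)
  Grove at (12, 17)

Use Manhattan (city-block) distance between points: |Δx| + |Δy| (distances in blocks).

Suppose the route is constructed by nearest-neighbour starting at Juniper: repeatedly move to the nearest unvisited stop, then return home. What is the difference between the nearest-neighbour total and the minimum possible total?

16 blocks longer than the optimal tour.

Juniper: Hollow=13, Milton=15, Spruce=25, Grove=27, Willow=39 ⇒ Hollow
Hollow: Milton=10, Spruce=12, Grove=14, Willow=26 ⇒ Milton
Milton: Grove=16, Spruce=20, Willow=24 ⇒ Grove
Grove: Spruce=4, Willow=12 ⇒ Spruce
Spruce: Willow=14 ⇒ Willow
NN route Juniper → Hollow → Milton → Grove → Spruce → Willow → Juniper costs 96.
Optimal: Juniper → Milton → Willow → Grove → Spruce → Hollow → Juniper costs 80 (by enumerating all 60 distinct tours).
Excess = 96 − 80 = 16.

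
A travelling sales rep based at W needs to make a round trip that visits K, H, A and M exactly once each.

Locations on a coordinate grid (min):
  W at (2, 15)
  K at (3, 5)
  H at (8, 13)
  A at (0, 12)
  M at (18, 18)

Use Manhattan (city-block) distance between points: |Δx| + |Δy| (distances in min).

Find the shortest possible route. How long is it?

Shortest round trip = 62 min.

There are 12 distinct closed tours to check (reversals are equivalent).
W-K-H-A-M-W: 11+13+9+24+19 = 76
W-K-H-M-A-W: 11+13+15+24+5 = 68
W-K-A-H-M-W: 11+10+9+15+19 = 64
W-K-A-M-H-W: 11+10+24+15+8 = 68
W-K-M-H-A-W: 11+28+15+9+5 = 68
W-K-M-A-H-W: 11+28+24+9+8 = 80
W-H-K-A-M-W: 8+13+10+24+19 = 74
W-H-K-M-A-W: 8+13+28+24+5 = 78
W-H-A-K-M-W: 8+9+10+28+19 = 74
W-H-M-K-A-W: 8+15+28+10+5 = 66
W-A-K-H-M-W: 5+10+13+15+19 = 62
W-A-H-K-M-W: 5+9+13+28+19 = 74
The minimum is 62.
One optimal route: W → A → K → H → M → W (or its reverse).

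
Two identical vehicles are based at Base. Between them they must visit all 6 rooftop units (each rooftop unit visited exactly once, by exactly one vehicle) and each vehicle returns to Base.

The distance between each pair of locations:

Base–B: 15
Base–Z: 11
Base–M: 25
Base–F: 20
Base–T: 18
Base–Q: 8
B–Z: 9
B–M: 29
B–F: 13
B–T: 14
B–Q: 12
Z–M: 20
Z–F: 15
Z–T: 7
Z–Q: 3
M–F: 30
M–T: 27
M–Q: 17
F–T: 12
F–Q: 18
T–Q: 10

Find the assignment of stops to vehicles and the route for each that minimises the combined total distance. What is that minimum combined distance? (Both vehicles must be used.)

Check every non-empty split of the stops between the two vehicles; for each half take its own optimal tour:
  {B} + {Z, M, F, T, Q}: 30 + 84 = 114
  {Z} + {B, M, F, T, Q}: 22 + 92 = 114
  {B, Z} + {M, F, T, Q}: 35 + 84 = 119
  {M} + {B, Z, F, T, Q}: 50 + 58 = 108
  {B, M} + {Z, F, T, Q}: 69 + 50 = 119
  {Z, M} + {B, F, T, Q}: 56 + 58 = 114
  … (31 splits in total)
Best: vehicle 1 Base → M → Base = 50; vehicle 2 Base → B → F → T → Z → Q → Base = 58; combined 108.

108 — the smallest possible combined total.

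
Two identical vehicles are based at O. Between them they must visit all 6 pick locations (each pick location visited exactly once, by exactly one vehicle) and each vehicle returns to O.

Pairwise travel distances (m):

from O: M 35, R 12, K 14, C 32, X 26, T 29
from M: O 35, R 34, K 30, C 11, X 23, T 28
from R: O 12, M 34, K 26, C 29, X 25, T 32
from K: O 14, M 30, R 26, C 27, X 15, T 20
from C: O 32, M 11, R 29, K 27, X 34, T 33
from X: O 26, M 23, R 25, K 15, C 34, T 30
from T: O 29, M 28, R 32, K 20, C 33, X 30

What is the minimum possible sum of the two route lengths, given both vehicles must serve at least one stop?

149 m — the smallest possible combined total.

There are 2^5 − 1 = 31 ways to divide the 6 stops into two non-empty groups. For each, the best each vehicle can do is its own shortest tour through its group:
  {M} + {R, K, C, X, T}: 70 + 133 = 203
  {R} + {M, K, C, X, T}: 24 + 125 = 149
  {M, R} + {K, C, X, T}: 81 + 124 = 205
  {K} + {M, R, C, X, T}: 28 + 133 = 161
  {M, K} + {R, C, X, T}: 79 + 130 = 209
  {R, K} + {M, C, X, T}: 52 + 122 = 174
  … (31 splits in total)
Best: vehicle 1 O → R → O = 24; vehicle 2 O → K → X → M → C → T → O = 125; combined 149.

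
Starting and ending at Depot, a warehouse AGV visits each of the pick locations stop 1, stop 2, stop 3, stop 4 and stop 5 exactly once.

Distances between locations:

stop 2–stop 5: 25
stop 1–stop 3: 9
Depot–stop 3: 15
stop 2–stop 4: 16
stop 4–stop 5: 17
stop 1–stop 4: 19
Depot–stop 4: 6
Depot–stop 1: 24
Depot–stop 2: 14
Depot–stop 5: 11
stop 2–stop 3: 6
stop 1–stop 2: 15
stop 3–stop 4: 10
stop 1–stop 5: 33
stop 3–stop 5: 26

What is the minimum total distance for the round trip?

There are 60 distinct closed tours to check (reversals are equivalent).
Depot - stop 1 - stop 2 - stop 3 - stop 4 - stop 5 - Depot: 24+15+6+10+17+11 = 83
Depot - stop 1 - stop 2 - stop 3 - stop 5 - stop 4 - Depot: 24+15+6+26+17+6 = 94
Depot - stop 1 - stop 2 - stop 4 - stop 3 - stop 5 - Depot: 24+15+16+10+26+11 = 102
Depot - stop 1 - stop 2 - stop 4 - stop 5 - stop 3 - Depot: 24+15+16+17+26+15 = 113
Depot - stop 1 - stop 2 - stop 5 - stop 3 - stop 4 - Depot: 24+15+25+26+10+6 = 106
Depot - stop 1 - stop 2 - stop 5 - stop 4 - stop 3 - Depot: 24+15+25+17+10+15 = 106
Depot - stop 1 - stop 3 - stop 2 - stop 4 - stop 5 - Depot: 24+9+6+16+17+11 = 83
Depot - stop 1 - stop 3 - stop 2 - stop 5 - stop 4 - Depot: 24+9+6+25+17+6 = 87
Depot - stop 1 - stop 3 - stop 4 - stop 2 - stop 5 - Depot: 24+9+10+16+25+11 = 95
Depot - stop 1 - stop 3 - stop 4 - stop 5 - stop 2 - Depot: 24+9+10+17+25+14 = 99
Depot - stop 1 - stop 3 - stop 5 - stop 2 - stop 4 - Depot: 24+9+26+25+16+6 = 106
Depot - stop 1 - stop 3 - stop 5 - stop 4 - stop 2 - Depot: 24+9+26+17+16+14 = 106
Depot - stop 1 - stop 4 - stop 2 - stop 3 - stop 5 - Depot: 24+19+16+6+26+11 = 102
Depot - stop 1 - stop 4 - stop 2 - stop 5 - stop 3 - Depot: 24+19+16+25+26+15 = 125
… (46 more)
Depot - stop 2 - stop 1 - stop 3 - stop 4 - stop 5 - Depot: 14+15+9+10+17+11 = 76  ← best
The minimum is 76.
One optimal route: Depot → stop 2 → stop 1 → stop 3 → stop 4 → stop 5 → Depot (or its reverse).

Shortest round trip = 76.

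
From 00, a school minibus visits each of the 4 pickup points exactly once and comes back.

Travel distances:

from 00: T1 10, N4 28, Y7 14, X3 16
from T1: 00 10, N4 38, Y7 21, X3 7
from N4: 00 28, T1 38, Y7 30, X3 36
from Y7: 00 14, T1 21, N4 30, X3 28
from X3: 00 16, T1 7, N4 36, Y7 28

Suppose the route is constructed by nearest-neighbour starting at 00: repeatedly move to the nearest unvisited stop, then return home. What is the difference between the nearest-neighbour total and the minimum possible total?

From 00: T1=10, Y7=14, X3=16, N4=28 → choose T1 (10).
From T1: X3=7, Y7=21, N4=38 → choose X3 (7).
From X3: Y7=28, N4=36 → choose Y7 (28).
From Y7: N4=30 → choose N4 (30).
NN route 00 → T1 → X3 → Y7 → N4 → 00 costs 103.
Optimal: 00 → T1 → X3 → N4 → Y7 → 00 costs 97 (by enumerating all 12 distinct tours).
Excess = 103 − 97 = 6.

6 longer than the optimal tour.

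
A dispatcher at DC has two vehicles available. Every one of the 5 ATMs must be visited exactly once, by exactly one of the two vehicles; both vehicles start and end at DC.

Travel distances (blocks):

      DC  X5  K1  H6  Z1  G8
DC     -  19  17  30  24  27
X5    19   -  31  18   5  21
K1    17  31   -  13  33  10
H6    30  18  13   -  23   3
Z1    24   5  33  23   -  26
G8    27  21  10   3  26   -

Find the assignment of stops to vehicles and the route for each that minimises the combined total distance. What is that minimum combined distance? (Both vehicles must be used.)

Minimum combined distance: 108 blocks.

There are 2^4 − 1 = 15 ways to divide the 5 stops into two non-empty groups. For each, the best each vehicle can do is its own shortest tour through its group:
  {X5} + {K1, H6, Z1, G8}: 38 + 77 = 115
  {K1} + {X5, H6, Z1, G8}: 34 + 77 = 111
  {X5, K1} + {H6, Z1, G8}: 67 + 77 = 144
  {H6} + {X5, K1, Z1, G8}: 60 + 77 = 137
  {X5, H6} + {K1, Z1, G8}: 67 + 77 = 144
  {K1, H6} + {X5, Z1, G8}: 60 + 77 = 137
  … (15 splits in total)
  {X5, Z1} + {K1, H6, G8}: 48 + 60 = 108  ← best
Best: vehicle 1 DC → X5 → Z1 → DC = 48; vehicle 2 DC → K1 → H6 → G8 → DC = 60; combined 108.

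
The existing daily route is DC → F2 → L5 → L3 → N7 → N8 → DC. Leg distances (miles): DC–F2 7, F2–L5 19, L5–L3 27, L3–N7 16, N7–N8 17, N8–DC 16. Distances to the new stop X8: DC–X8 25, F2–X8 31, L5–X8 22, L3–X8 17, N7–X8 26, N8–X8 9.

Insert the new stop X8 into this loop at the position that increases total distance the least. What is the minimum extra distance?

+12 miles — insert X8 between L5 and L3.

Insertion cost between consecutive stops i–j is d(i,X8) + d(X8,j) − d(i,j):
  between DC and F2: 25 + 31 − 7 = 49
  between F2 and L5: 31 + 22 − 19 = 34
  between L5 and L3: 22 + 17 − 27 = 12
  between L3 and N7: 17 + 26 − 16 = 27
  between N7 and N8: 26 + 9 − 17 = 18
  between N8 and DC: 9 + 25 − 16 = 18
Cheapest insertion is between L5 and L3, adding 12.
New total = 102 + 12 = 114.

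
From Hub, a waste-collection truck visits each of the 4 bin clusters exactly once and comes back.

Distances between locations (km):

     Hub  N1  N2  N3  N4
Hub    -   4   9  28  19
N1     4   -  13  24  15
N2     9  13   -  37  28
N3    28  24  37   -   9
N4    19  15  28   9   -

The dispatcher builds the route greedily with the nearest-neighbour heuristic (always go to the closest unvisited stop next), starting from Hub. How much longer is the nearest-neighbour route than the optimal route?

Excess over optimum: 8 km.

Hub: N1=4, N2=9, N4=19, N3=28 ⇒ N1
N1: N2=13, N4=15, N3=24 ⇒ N2
N2: N4=28, N3=37 ⇒ N4
N4: N3=9 ⇒ N3
NN route Hub → N1 → N2 → N4 → N3 → Hub costs 82.
Optimal: Hub → N1 → N3 → N4 → N2 → Hub costs 74 (by enumerating all 12 distinct tours).
Excess = 82 − 74 = 8.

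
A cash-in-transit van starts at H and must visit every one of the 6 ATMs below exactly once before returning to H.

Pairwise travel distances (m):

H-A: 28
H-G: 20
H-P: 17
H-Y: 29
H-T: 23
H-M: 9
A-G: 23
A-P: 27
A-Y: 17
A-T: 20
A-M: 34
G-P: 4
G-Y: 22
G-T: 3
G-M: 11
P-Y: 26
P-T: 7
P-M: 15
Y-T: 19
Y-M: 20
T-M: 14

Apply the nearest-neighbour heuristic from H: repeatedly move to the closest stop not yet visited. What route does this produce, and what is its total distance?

101 m along H → M → G → T → P → Y → A → H.

From H: distances to unvisited — M=9, P=17, G=20, T=23, A=28, Y=29. Nearest is M (9).
From M: distances to unvisited — G=11, T=14, P=15, Y=20, A=34. Nearest is G (11).
From G: distances to unvisited — T=3, P=4, Y=22, A=23. Nearest is T (3).
From T: distances to unvisited — P=7, Y=19, A=20. Nearest is P (7).
From P: distances to unvisited — Y=26, A=27. Nearest is Y (26).
From Y: distances to unvisited — A=17. Nearest is A (17).
Return A→H: 28.
Total = 9 + 11 + 3 + 7 + 26 + 17 + 28 = 101.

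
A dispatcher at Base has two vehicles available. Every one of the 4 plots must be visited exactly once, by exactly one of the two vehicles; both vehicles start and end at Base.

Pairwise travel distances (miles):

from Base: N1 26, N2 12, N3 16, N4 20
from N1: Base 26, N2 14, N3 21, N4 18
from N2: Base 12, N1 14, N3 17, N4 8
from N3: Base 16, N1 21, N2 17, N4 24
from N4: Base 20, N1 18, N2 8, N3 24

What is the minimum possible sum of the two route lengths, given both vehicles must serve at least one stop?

Minimum combined distance: 96 miles.

There are 2^3 − 1 = 7 ways to divide the 4 stops into two non-empty groups. For each, the best each vehicle can do is its own shortest tour through its group:
  {N1} + {N2, N3, N4}: 52 + 60 = 112
  {N2} + {N1, N3, N4}: 24 + 75 = 99
  {N1, N2} + {N3, N4}: 52 + 60 = 112
  {N3} + {N1, N2, N4}: 32 + 64 = 96
  {N1, N3} + {N2, N4}: 63 + 40 = 103
  {N2, N3} + {N1, N4}: 45 + 64 = 109
  … (7 splits in total)
Best: vehicle 1 Base → N3 → Base = 32; vehicle 2 Base → N1 → N4 → N2 → Base = 64; combined 96.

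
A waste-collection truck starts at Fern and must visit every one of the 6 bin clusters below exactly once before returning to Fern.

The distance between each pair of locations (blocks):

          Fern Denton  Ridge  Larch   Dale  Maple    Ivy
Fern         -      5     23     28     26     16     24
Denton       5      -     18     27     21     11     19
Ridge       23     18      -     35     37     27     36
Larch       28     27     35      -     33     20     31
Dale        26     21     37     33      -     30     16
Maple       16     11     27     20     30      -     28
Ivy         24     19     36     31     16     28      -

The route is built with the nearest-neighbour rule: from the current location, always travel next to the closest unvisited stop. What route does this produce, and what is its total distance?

At Fern the remaining stops are Denton 5, Maple 16, Ridge 23, Ivy 24, Dale 26, Larch 28; go to Denton.
At Denton the remaining stops are Maple 11, Ridge 18, Ivy 19, Dale 21, Larch 27; go to Maple.
At Maple the remaining stops are Larch 20, Ridge 27, Ivy 28, Dale 30; go to Larch.
At Larch the remaining stops are Ivy 31, Dale 33, Ridge 35; go to Ivy.
At Ivy the remaining stops are Dale 16, Ridge 36; go to Dale.
At Dale the remaining stops are Ridge 37; go to Ridge.
Return Ridge→Fern: 23.
Total = 5 + 11 + 20 + 31 + 16 + 37 + 23 = 143.

Nearest-neighbour total = 143 blocks; route Fern → Denton → Maple → Larch → Ivy → Dale → Ridge → Fern.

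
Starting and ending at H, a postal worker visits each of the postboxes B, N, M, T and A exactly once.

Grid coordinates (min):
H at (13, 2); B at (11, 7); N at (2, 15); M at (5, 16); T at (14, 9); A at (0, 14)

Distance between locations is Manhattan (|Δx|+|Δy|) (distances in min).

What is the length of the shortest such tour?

56 min — the shortest possible round trip.

With 5 stops there are 5!/2 = 60 distinct round trips (a route and its reverse cost the same).
H-B-N-M-T-A-H: 7+17+4+16+19+25 = 88
H-B-N-M-A-T-H: 7+17+4+7+19+8 = 62
H-B-N-T-M-A-H: 7+17+18+16+7+25 = 90
H-B-N-T-A-M-H: 7+17+18+19+7+22 = 90
H-B-N-A-M-T-H: 7+17+3+7+16+8 = 58
H-B-N-A-T-M-H: 7+17+3+19+16+22 = 84
H-B-M-N-T-A-H: 7+15+4+18+19+25 = 88
H-B-M-N-A-T-H: 7+15+4+3+19+8 = 56
H-B-M-T-N-A-H: 7+15+16+18+3+25 = 84
H-B-M-T-A-N-H: 7+15+16+19+3+24 = 84
H-B-M-A-N-T-H: 7+15+7+3+18+8 = 58
H-B-M-A-T-N-H: 7+15+7+19+18+24 = 90
H-B-T-N-M-A-H: 7+5+18+4+7+25 = 66
H-B-T-N-A-M-H: 7+5+18+3+7+22 = 62
… (46 more)
The minimum is 56.
One optimal route: H → B → M → N → A → T → H (or its reverse).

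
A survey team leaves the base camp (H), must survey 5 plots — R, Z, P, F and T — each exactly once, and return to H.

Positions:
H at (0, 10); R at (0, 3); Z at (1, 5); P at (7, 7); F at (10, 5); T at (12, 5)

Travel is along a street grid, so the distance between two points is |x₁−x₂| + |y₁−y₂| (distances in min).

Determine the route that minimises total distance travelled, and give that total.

Minimum total distance: 38 min.

H-R-Z-P-F-T-H: 7+3+8+5+2+17 = 42
H-R-Z-P-T-F-H: 7+3+8+7+2+15 = 42
H-R-Z-F-P-T-H: 7+3+9+5+7+17 = 48
H-R-Z-F-T-P-H: 7+3+9+2+7+10 = 38
H-R-Z-T-P-F-H: 7+3+11+7+5+15 = 48
H-R-Z-T-F-P-H: 7+3+11+2+5+10 = 38
H-R-P-Z-F-T-H: 7+11+8+9+2+17 = 54
H-R-P-Z-T-F-H: 7+11+8+11+2+15 = 54
H-R-P-F-Z-T-H: 7+11+5+9+11+17 = 60
H-R-P-F-T-Z-H: 7+11+5+2+11+6 = 42
H-R-P-T-Z-F-H: 7+11+7+11+9+15 = 60
H-R-P-T-F-Z-H: 7+11+7+2+9+6 = 42
H-R-F-Z-P-T-H: 7+12+9+8+7+17 = 60
H-R-F-Z-T-P-H: 7+12+9+11+7+10 = 56
… (46 more)
The minimum is 38.
One optimal route: H → R → Z → F → T → P → H (or its reverse).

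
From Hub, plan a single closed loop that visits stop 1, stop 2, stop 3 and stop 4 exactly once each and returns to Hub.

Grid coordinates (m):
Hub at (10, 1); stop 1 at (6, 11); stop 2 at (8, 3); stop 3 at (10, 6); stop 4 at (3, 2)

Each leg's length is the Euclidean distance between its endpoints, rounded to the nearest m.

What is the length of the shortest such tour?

Minimum total distance: 28 m.

With 4 stops there are 4!/2 = 12 distinct round trips (a route and its reverse cost the same).
Hub → stop 1 → stop 2 → stop 3 → stop 4 → Hub: 11+8+4+8+7 = 38
Hub → stop 1 → stop 2 → stop 4 → stop 3 → Hub: 11+8+5+8+5 = 37
Hub → stop 1 → stop 3 → stop 2 → stop 4 → Hub: 11+6+4+5+7 = 33
Hub → stop 1 → stop 3 → stop 4 → stop 2 → Hub: 11+6+8+5+3 = 33
Hub → stop 1 → stop 4 → stop 2 → stop 3 → Hub: 11+9+5+4+5 = 34
Hub → stop 1 → stop 4 → stop 3 → stop 2 → Hub: 11+9+8+4+3 = 35
Hub → stop 2 → stop 1 → stop 3 → stop 4 → Hub: 3+8+6+8+7 = 32
Hub → stop 2 → stop 1 → stop 4 → stop 3 → Hub: 3+8+9+8+5 = 33
Hub → stop 2 → stop 3 → stop 1 → stop 4 → Hub: 3+4+6+9+7 = 29
Hub → stop 2 → stop 4 → stop 1 → stop 3 → Hub: 3+5+9+6+5 = 28
Hub → stop 3 → stop 1 → stop 2 → stop 4 → Hub: 5+6+8+5+7 = 31
Hub → stop 3 → stop 2 → stop 1 → stop 4 → Hub: 5+4+8+9+7 = 33
The minimum is 28.
One optimal route: Hub → stop 2 → stop 4 → stop 1 → stop 3 → Hub (or its reverse).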